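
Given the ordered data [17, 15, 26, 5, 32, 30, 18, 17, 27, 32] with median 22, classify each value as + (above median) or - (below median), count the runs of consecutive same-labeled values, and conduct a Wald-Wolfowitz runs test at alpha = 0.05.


Step 1: Compute median = 22; label A = above, B = below.
Labels in order: BBABAABBAA  (n_A = 5, n_B = 5)
Step 2: Count runs R = 6.
Step 3: Under H0 (random ordering), E[R] = 2*n_A*n_B/(n_A+n_B) + 1 = 2*5*5/10 + 1 = 6.0000.
        Var[R] = 2*n_A*n_B*(2*n_A*n_B - n_A - n_B) / ((n_A+n_B)^2 * (n_A+n_B-1)) = 2000/900 = 2.2222.
        SD[R] = 1.4907.
Step 4: R = E[R], so z = 0 with no continuity correction.
Step 5: Two-sided p-value via normal approximation = 2*(1 - Phi(|z|)) = 1.000000.
Step 6: alpha = 0.05. fail to reject H0.

R = 6, z = 0.0000, p = 1.000000, fail to reject H0.


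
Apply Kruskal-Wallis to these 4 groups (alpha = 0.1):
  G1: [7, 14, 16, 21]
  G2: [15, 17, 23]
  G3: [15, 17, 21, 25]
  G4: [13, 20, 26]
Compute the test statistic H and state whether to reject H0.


Step 1: Combine all N = 14 observations and assign midranks.
sorted (value, group, rank): (7,G1,1), (13,G4,2), (14,G1,3), (15,G2,4.5), (15,G3,4.5), (16,G1,6), (17,G2,7.5), (17,G3,7.5), (20,G4,9), (21,G1,10.5), (21,G3,10.5), (23,G2,12), (25,G3,13), (26,G4,14)
Step 2: Sum ranks within each group.
R_1 = 20.5 (n_1 = 4)
R_2 = 24 (n_2 = 3)
R_3 = 35.5 (n_3 = 4)
R_4 = 25 (n_4 = 3)
Step 3: H = 12/(N(N+1)) * sum(R_i^2/n_i) - 3(N+1)
     = 12/(14*15) * (20.5^2/4 + 24^2/3 + 35.5^2/4 + 25^2/3) - 3*15
     = 0.057143 * 820.458 - 45
     = 1.883333.
Step 4: Ties present; correction factor C = 1 - 18/(14^3 - 14) = 0.993407. Corrected H = 1.883333 / 0.993407 = 1.895833.
Step 5: Under H0, H ~ chi^2(3); p-value = 0.594306.
Step 6: alpha = 0.1. fail to reject H0.

H = 1.8958, df = 3, p = 0.594306, fail to reject H0.


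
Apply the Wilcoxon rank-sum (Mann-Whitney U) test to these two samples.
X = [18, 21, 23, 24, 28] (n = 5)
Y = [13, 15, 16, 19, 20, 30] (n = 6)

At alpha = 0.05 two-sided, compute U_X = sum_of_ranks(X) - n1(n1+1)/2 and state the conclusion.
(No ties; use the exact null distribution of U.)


Step 1: Combine and sort all 11 observations; assign midranks.
sorted (value, group): (13,Y), (15,Y), (16,Y), (18,X), (19,Y), (20,Y), (21,X), (23,X), (24,X), (28,X), (30,Y)
ranks: 13->1, 15->2, 16->3, 18->4, 19->5, 20->6, 21->7, 23->8, 24->9, 28->10, 30->11
Step 2: Rank sum for X: R1 = 4 + 7 + 8 + 9 + 10 = 38.
Step 3: U_X = R1 - n1(n1+1)/2 = 38 - 5*6/2 = 38 - 15 = 23.
       U_Y = n1*n2 - U_X = 30 - 23 = 7.
Step 4: No ties, so the exact null distribution of U (based on enumerating the C(11,5) = 462 equally likely rank assignments) gives the two-sided p-value.
Step 5: p-value = 0.177489; compare to alpha = 0.05. fail to reject H0.

U_X = 23, p = 0.177489, fail to reject H0 at alpha = 0.05.


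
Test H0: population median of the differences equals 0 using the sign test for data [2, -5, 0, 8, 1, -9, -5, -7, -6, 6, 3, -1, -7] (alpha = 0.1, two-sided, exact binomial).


Step 1: Discard zero differences. Original n = 13; n_eff = number of nonzero differences = 12.
Nonzero differences (with sign): +2, -5, +8, +1, -9, -5, -7, -6, +6, +3, -1, -7
Step 2: Count signs: positive = 5, negative = 7.
Step 3: Under H0: P(positive) = 0.5, so the number of positives S ~ Bin(12, 0.5).
Step 4: Two-sided exact p-value = sum of Bin(12,0.5) probabilities at or below the observed probability = 0.774414.
Step 5: alpha = 0.1. fail to reject H0.

n_eff = 12, pos = 5, neg = 7, p = 0.774414, fail to reject H0.


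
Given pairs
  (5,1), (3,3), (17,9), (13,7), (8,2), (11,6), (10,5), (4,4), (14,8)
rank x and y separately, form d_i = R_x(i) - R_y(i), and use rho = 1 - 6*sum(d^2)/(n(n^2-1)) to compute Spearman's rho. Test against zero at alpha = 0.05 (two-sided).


Step 1: Rank x and y separately (midranks; no ties here).
rank(x): 5->3, 3->1, 17->9, 13->7, 8->4, 11->6, 10->5, 4->2, 14->8
rank(y): 1->1, 3->3, 9->9, 7->7, 2->2, 6->6, 5->5, 4->4, 8->8
Step 2: d_i = R_x(i) - R_y(i); compute d_i^2.
  (3-1)^2=4, (1-3)^2=4, (9-9)^2=0, (7-7)^2=0, (4-2)^2=4, (6-6)^2=0, (5-5)^2=0, (2-4)^2=4, (8-8)^2=0
sum(d^2) = 16.
Step 3: rho = 1 - 6*16 / (9*(9^2 - 1)) = 1 - 96/720 = 0.866667.
Step 4: Under H0, t = rho * sqrt((n-2)/(1-rho^2)) = 4.5962 ~ t(7).
Step 5: Two-sided p-value from the t-distribution with 7 df = 0.002495.
Step 6: alpha = 0.05. reject H0.

rho = 0.8667, p = 0.002495, reject H0 at alpha = 0.05.


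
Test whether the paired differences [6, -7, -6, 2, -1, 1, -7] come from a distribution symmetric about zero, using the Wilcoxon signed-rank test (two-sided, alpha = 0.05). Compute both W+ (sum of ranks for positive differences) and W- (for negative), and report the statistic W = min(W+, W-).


Step 1: Drop any zero differences (none here) and take |d_i|.
|d| = [6, 7, 6, 2, 1, 1, 7]
Step 2: Midrank |d_i| (ties get averaged ranks).
ranks: |6|->4.5, |7|->6.5, |6|->4.5, |2|->3, |1|->1.5, |1|->1.5, |7|->6.5
Step 3: Attach original signs; sum ranks with positive sign and with negative sign.
W+ = 4.5 + 3 + 1.5 = 9
W- = 6.5 + 4.5 + 1.5 + 6.5 = 19
(Check: W+ + W- = 28 should equal n(n+1)/2 = 28.)
Step 4: Test statistic W = min(W+, W-) = 9.
Step 5: Ties in |d|, so use the tie-corrected normal approximation.
        E[W] = n(n+1)/4 = 7*8/4 = 14.
        Tie groups: |d|=1 (t=2), |d|=6 (t=2), |d|=7 (t=2); sum(t^3 - t) = 18.
        Var[W] = n(n+1)(2n+1)/24 - sum(t^3-t)/48 = 840/24 - 18/48 = 34.625.
        z = (W - E[W]) / sqrt(Var[W]) = (9 - 14) / 5.8843 = -0.8497.
        Two-sided p = 2*Phi(z) = 0.395482.
Step 6: alpha = 0.05. fail to reject H0.

W+ = 9, W- = 19, W = min = 9, p = 0.395482, fail to reject H0.


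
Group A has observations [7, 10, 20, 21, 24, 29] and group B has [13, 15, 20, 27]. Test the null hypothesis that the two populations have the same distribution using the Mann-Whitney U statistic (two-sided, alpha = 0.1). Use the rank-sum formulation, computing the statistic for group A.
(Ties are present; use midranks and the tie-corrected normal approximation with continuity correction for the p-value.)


Step 1: Combine and sort all 10 observations; assign midranks.
sorted (value, group): (7,X), (10,X), (13,Y), (15,Y), (20,X), (20,Y), (21,X), (24,X), (27,Y), (29,X)
ranks: 7->1, 10->2, 13->3, 15->4, 20->5.5, 20->5.5, 21->7, 24->8, 27->9, 29->10
Step 2: Rank sum for X: R1 = 1 + 2 + 5.5 + 7 + 8 + 10 = 33.5.
Step 3: U_X = R1 - n1(n1+1)/2 = 33.5 - 6*7/2 = 33.5 - 21 = 12.5.
       U_Y = n1*n2 - U_X = 24 - 12.5 = 11.5.
Step 4: Ties are present, so use the tie-corrected normal approximation (with continuity correction) for the p-value.
Step 5: p-value = 1.000000; compare to alpha = 0.1. fail to reject H0.

U_X = 12.5, p = 1.000000, fail to reject H0 at alpha = 0.1.


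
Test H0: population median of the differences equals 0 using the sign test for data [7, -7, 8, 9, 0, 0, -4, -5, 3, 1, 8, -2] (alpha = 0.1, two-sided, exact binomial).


Step 1: Discard zero differences. Original n = 12; n_eff = number of nonzero differences = 10.
Nonzero differences (with sign): +7, -7, +8, +9, -4, -5, +3, +1, +8, -2
Step 2: Count signs: positive = 6, negative = 4.
Step 3: Under H0: P(positive) = 0.5, so the number of positives S ~ Bin(10, 0.5).
Step 4: Two-sided exact p-value = sum of Bin(10,0.5) probabilities at or below the observed probability = 0.753906.
Step 5: alpha = 0.1. fail to reject H0.

n_eff = 10, pos = 6, neg = 4, p = 0.753906, fail to reject H0.


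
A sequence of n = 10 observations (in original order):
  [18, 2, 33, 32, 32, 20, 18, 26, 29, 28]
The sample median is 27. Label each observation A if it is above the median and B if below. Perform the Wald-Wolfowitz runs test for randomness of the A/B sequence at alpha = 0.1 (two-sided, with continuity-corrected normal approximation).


Step 1: Compute median = 27; label A = above, B = below.
Labels in order: BBAAABBBAA  (n_A = 5, n_B = 5)
Step 2: Count runs R = 4.
Step 3: Under H0 (random ordering), E[R] = 2*n_A*n_B/(n_A+n_B) + 1 = 2*5*5/10 + 1 = 6.0000.
        Var[R] = 2*n_A*n_B*(2*n_A*n_B - n_A - n_B) / ((n_A+n_B)^2 * (n_A+n_B-1)) = 2000/900 = 2.2222.
        SD[R] = 1.4907.
Step 4: Continuity-corrected z = (R + 0.5 - E[R]) / SD[R] = (4 + 0.5 - 6.0000) / 1.4907 = -1.0062.
Step 5: Two-sided p-value via normal approximation = 2*(1 - Phi(|z|)) = 0.314305.
Step 6: alpha = 0.1. fail to reject H0.

R = 4, z = -1.0062, p = 0.314305, fail to reject H0.


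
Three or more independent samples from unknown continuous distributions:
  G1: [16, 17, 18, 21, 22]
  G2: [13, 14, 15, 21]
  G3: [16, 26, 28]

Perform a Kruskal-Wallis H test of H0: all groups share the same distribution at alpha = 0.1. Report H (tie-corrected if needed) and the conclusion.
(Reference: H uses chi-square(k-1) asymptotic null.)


Step 1: Combine all N = 12 observations and assign midranks.
sorted (value, group, rank): (13,G2,1), (14,G2,2), (15,G2,3), (16,G1,4.5), (16,G3,4.5), (17,G1,6), (18,G1,7), (21,G1,8.5), (21,G2,8.5), (22,G1,10), (26,G3,11), (28,G3,12)
Step 2: Sum ranks within each group.
R_1 = 36 (n_1 = 5)
R_2 = 14.5 (n_2 = 4)
R_3 = 27.5 (n_3 = 3)
Step 3: H = 12/(N(N+1)) * sum(R_i^2/n_i) - 3(N+1)
     = 12/(12*13) * (36^2/5 + 14.5^2/4 + 27.5^2/3) - 3*13
     = 0.076923 * 563.846 - 39
     = 4.372756.
Step 4: Ties present; correction factor C = 1 - 12/(12^3 - 12) = 0.993007. Corrected H = 4.372756 / 0.993007 = 4.403550.
Step 5: Under H0, H ~ chi^2(2); p-value = 0.110607.
Step 6: alpha = 0.1. fail to reject H0.

H = 4.4036, df = 2, p = 0.110607, fail to reject H0.


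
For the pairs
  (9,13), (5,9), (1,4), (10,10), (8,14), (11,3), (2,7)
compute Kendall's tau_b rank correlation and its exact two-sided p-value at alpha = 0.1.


Step 1: Enumerate the 21 unordered pairs (i,j) with i<j and classify each by sign(x_j-x_i) * sign(y_j-y_i).
  (1,2):dx=-4,dy=-4->C; (1,3):dx=-8,dy=-9->C; (1,4):dx=+1,dy=-3->D; (1,5):dx=-1,dy=+1->D
  (1,6):dx=+2,dy=-10->D; (1,7):dx=-7,dy=-6->C; (2,3):dx=-4,dy=-5->C; (2,4):dx=+5,dy=+1->C
  (2,5):dx=+3,dy=+5->C; (2,6):dx=+6,dy=-6->D; (2,7):dx=-3,dy=-2->C; (3,4):dx=+9,dy=+6->C
  (3,5):dx=+7,dy=+10->C; (3,6):dx=+10,dy=-1->D; (3,7):dx=+1,dy=+3->C; (4,5):dx=-2,dy=+4->D
  (4,6):dx=+1,dy=-7->D; (4,7):dx=-8,dy=-3->C; (5,6):dx=+3,dy=-11->D; (5,7):dx=-6,dy=-7->C
  (6,7):dx=-9,dy=+4->D
Step 2: C = 12, D = 9, total pairs = 21.
Step 3: tau = (C - D)/(n(n-1)/2) = (12 - 9)/21 = 0.142857.
Step 4: Exact two-sided p-value (enumerate n! = 5040 permutations of y under H0): p = 0.772619.
Step 5: alpha = 0.1. fail to reject H0.

tau_b = 0.1429 (C=12, D=9), p = 0.772619, fail to reject H0.


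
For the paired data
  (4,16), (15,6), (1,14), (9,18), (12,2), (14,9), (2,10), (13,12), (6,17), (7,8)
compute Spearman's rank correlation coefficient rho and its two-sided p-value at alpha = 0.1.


Step 1: Rank x and y separately (midranks; no ties here).
rank(x): 4->3, 15->10, 1->1, 9->6, 12->7, 14->9, 2->2, 13->8, 6->4, 7->5
rank(y): 16->8, 6->2, 14->7, 18->10, 2->1, 9->4, 10->5, 12->6, 17->9, 8->3
Step 2: d_i = R_x(i) - R_y(i); compute d_i^2.
  (3-8)^2=25, (10-2)^2=64, (1-7)^2=36, (6-10)^2=16, (7-1)^2=36, (9-4)^2=25, (2-5)^2=9, (8-6)^2=4, (4-9)^2=25, (5-3)^2=4
sum(d^2) = 244.
Step 3: rho = 1 - 6*244 / (10*(10^2 - 1)) = 1 - 1464/990 = -0.478788.
Step 4: Under H0, t = rho * sqrt((n-2)/(1-rho^2)) = -1.5425 ~ t(8).
Step 5: Two-sided p-value from the t-distribution with 8 df = 0.161523.
Step 6: alpha = 0.1. fail to reject H0.

rho = -0.4788, p = 0.161523, fail to reject H0 at alpha = 0.1.


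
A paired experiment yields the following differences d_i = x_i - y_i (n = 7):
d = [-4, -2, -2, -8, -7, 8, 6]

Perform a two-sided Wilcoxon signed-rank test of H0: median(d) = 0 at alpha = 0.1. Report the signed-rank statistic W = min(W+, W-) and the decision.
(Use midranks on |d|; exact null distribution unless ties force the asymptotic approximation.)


Step 1: Drop any zero differences (none here) and take |d_i|.
|d| = [4, 2, 2, 8, 7, 8, 6]
Step 2: Midrank |d_i| (ties get averaged ranks).
ranks: |4|->3, |2|->1.5, |2|->1.5, |8|->6.5, |7|->5, |8|->6.5, |6|->4
Step 3: Attach original signs; sum ranks with positive sign and with negative sign.
W+ = 6.5 + 4 = 10.5
W- = 3 + 1.5 + 1.5 + 6.5 + 5 = 17.5
(Check: W+ + W- = 28 should equal n(n+1)/2 = 28.)
Step 4: Test statistic W = min(W+, W-) = 10.5.
Step 5: Ties in |d|, so use the tie-corrected normal approximation.
        E[W] = n(n+1)/4 = 7*8/4 = 14.
        Tie groups: |d|=2 (t=2), |d|=8 (t=2); sum(t^3 - t) = 12.
        Var[W] = n(n+1)(2n+1)/24 - sum(t^3-t)/48 = 840/24 - 12/48 = 34.75.
        z = (W - E[W]) / sqrt(Var[W]) = (10.5 - 14) / 5.8949 = -0.5937.
        Two-sided p = 2*Phi(z) = 0.552691.
Step 6: alpha = 0.1. fail to reject H0.

W+ = 10.5, W- = 17.5, W = min = 10.5, p = 0.552691, fail to reject H0.


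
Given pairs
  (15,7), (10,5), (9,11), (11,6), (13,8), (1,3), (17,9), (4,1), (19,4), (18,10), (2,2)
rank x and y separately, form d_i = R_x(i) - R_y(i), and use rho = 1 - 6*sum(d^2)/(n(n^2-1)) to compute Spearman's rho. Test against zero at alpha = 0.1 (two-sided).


Step 1: Rank x and y separately (midranks; no ties here).
rank(x): 15->8, 10->5, 9->4, 11->6, 13->7, 1->1, 17->9, 4->3, 19->11, 18->10, 2->2
rank(y): 7->7, 5->5, 11->11, 6->6, 8->8, 3->3, 9->9, 1->1, 4->4, 10->10, 2->2
Step 2: d_i = R_x(i) - R_y(i); compute d_i^2.
  (8-7)^2=1, (5-5)^2=0, (4-11)^2=49, (6-6)^2=0, (7-8)^2=1, (1-3)^2=4, (9-9)^2=0, (3-1)^2=4, (11-4)^2=49, (10-10)^2=0, (2-2)^2=0
sum(d^2) = 108.
Step 3: rho = 1 - 6*108 / (11*(11^2 - 1)) = 1 - 648/1320 = 0.509091.
Step 4: Under H0, t = rho * sqrt((n-2)/(1-rho^2)) = 1.7744 ~ t(9).
Step 5: Two-sided p-value from the t-distribution with 9 df = 0.109737.
Step 6: alpha = 0.1. fail to reject H0.

rho = 0.5091, p = 0.109737, fail to reject H0 at alpha = 0.1.


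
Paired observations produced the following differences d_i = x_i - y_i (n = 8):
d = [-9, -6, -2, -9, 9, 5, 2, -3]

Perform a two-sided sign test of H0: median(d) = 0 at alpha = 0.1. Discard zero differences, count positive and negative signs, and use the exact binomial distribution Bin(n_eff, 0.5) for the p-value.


Step 1: Discard zero differences. Original n = 8; n_eff = number of nonzero differences = 8.
Nonzero differences (with sign): -9, -6, -2, -9, +9, +5, +2, -3
Step 2: Count signs: positive = 3, negative = 5.
Step 3: Under H0: P(positive) = 0.5, so the number of positives S ~ Bin(8, 0.5).
Step 4: Two-sided exact p-value = sum of Bin(8,0.5) probabilities at or below the observed probability = 0.726562.
Step 5: alpha = 0.1. fail to reject H0.

n_eff = 8, pos = 3, neg = 5, p = 0.726562, fail to reject H0.


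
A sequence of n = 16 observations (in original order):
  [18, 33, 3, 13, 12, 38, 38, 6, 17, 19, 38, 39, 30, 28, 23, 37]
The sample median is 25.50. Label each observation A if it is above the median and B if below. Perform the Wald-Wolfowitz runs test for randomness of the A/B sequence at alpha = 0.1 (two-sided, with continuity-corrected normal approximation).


Step 1: Compute median = 25.50; label A = above, B = below.
Labels in order: BABBBAABBBAAAABA  (n_A = 8, n_B = 8)
Step 2: Count runs R = 8.
Step 3: Under H0 (random ordering), E[R] = 2*n_A*n_B/(n_A+n_B) + 1 = 2*8*8/16 + 1 = 9.0000.
        Var[R] = 2*n_A*n_B*(2*n_A*n_B - n_A - n_B) / ((n_A+n_B)^2 * (n_A+n_B-1)) = 14336/3840 = 3.7333.
        SD[R] = 1.9322.
Step 4: Continuity-corrected z = (R + 0.5 - E[R]) / SD[R] = (8 + 0.5 - 9.0000) / 1.9322 = -0.2588.
Step 5: Two-sided p-value via normal approximation = 2*(1 - Phi(|z|)) = 0.795809.
Step 6: alpha = 0.1. fail to reject H0.

R = 8, z = -0.2588, p = 0.795809, fail to reject H0.


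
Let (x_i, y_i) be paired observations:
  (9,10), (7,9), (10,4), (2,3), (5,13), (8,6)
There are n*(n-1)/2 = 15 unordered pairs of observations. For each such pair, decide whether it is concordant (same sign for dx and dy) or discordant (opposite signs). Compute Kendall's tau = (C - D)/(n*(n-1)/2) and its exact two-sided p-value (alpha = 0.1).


Step 1: Enumerate the 15 unordered pairs (i,j) with i<j and classify each by sign(x_j-x_i) * sign(y_j-y_i).
  (1,2):dx=-2,dy=-1->C; (1,3):dx=+1,dy=-6->D; (1,4):dx=-7,dy=-7->C; (1,5):dx=-4,dy=+3->D
  (1,6):dx=-1,dy=-4->C; (2,3):dx=+3,dy=-5->D; (2,4):dx=-5,dy=-6->C; (2,5):dx=-2,dy=+4->D
  (2,6):dx=+1,dy=-3->D; (3,4):dx=-8,dy=-1->C; (3,5):dx=-5,dy=+9->D; (3,6):dx=-2,dy=+2->D
  (4,5):dx=+3,dy=+10->C; (4,6):dx=+6,dy=+3->C; (5,6):dx=+3,dy=-7->D
Step 2: C = 7, D = 8, total pairs = 15.
Step 3: tau = (C - D)/(n(n-1)/2) = (7 - 8)/15 = -0.066667.
Step 4: Exact two-sided p-value (enumerate n! = 720 permutations of y under H0): p = 1.000000.
Step 5: alpha = 0.1. fail to reject H0.

tau_b = -0.0667 (C=7, D=8), p = 1.000000, fail to reject H0.


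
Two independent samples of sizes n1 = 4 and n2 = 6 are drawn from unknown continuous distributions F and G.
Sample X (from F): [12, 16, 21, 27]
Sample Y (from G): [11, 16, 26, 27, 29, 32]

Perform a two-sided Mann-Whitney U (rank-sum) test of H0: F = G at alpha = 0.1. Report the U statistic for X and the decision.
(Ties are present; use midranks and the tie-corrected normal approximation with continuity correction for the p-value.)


Step 1: Combine and sort all 10 observations; assign midranks.
sorted (value, group): (11,Y), (12,X), (16,X), (16,Y), (21,X), (26,Y), (27,X), (27,Y), (29,Y), (32,Y)
ranks: 11->1, 12->2, 16->3.5, 16->3.5, 21->5, 26->6, 27->7.5, 27->7.5, 29->9, 32->10
Step 2: Rank sum for X: R1 = 2 + 3.5 + 5 + 7.5 = 18.
Step 3: U_X = R1 - n1(n1+1)/2 = 18 - 4*5/2 = 18 - 10 = 8.
       U_Y = n1*n2 - U_X = 24 - 8 = 16.
Step 4: Ties are present, so use the tie-corrected normal approximation (with continuity correction) for the p-value.
Step 5: p-value = 0.452793; compare to alpha = 0.1. fail to reject H0.

U_X = 8, p = 0.452793, fail to reject H0 at alpha = 0.1.


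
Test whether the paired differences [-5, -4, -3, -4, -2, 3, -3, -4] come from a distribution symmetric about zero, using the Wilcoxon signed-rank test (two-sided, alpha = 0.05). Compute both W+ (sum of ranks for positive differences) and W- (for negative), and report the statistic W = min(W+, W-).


Step 1: Drop any zero differences (none here) and take |d_i|.
|d| = [5, 4, 3, 4, 2, 3, 3, 4]
Step 2: Midrank |d_i| (ties get averaged ranks).
ranks: |5|->8, |4|->6, |3|->3, |4|->6, |2|->1, |3|->3, |3|->3, |4|->6
Step 3: Attach original signs; sum ranks with positive sign and with negative sign.
W+ = 3 = 3
W- = 8 + 6 + 3 + 6 + 1 + 3 + 6 = 33
(Check: W+ + W- = 36 should equal n(n+1)/2 = 36.)
Step 4: Test statistic W = min(W+, W-) = 3.
Step 5: Ties in |d|, so use the tie-corrected normal approximation.
        E[W] = n(n+1)/4 = 8*9/4 = 18.
        Tie groups: |d|=3 (t=3), |d|=4 (t=3); sum(t^3 - t) = 48.
        Var[W] = n(n+1)(2n+1)/24 - sum(t^3-t)/48 = 1224/24 - 48/48 = 50.
        z = (W - E[W]) / sqrt(Var[W]) = (3 - 18) / 7.0711 = -2.1213.
        Two-sided p = 2*Phi(z) = 0.033895.
Step 6: alpha = 0.05. reject H0.

W+ = 3, W- = 33, W = min = 3, p = 0.033895, reject H0.


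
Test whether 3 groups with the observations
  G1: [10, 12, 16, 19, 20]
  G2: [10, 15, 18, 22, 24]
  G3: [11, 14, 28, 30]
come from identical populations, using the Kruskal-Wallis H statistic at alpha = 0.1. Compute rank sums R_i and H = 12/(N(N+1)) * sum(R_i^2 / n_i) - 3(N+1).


Step 1: Combine all N = 14 observations and assign midranks.
sorted (value, group, rank): (10,G1,1.5), (10,G2,1.5), (11,G3,3), (12,G1,4), (14,G3,5), (15,G2,6), (16,G1,7), (18,G2,8), (19,G1,9), (20,G1,10), (22,G2,11), (24,G2,12), (28,G3,13), (30,G3,14)
Step 2: Sum ranks within each group.
R_1 = 31.5 (n_1 = 5)
R_2 = 38.5 (n_2 = 5)
R_3 = 35 (n_3 = 4)
Step 3: H = 12/(N(N+1)) * sum(R_i^2/n_i) - 3(N+1)
     = 12/(14*15) * (31.5^2/5 + 38.5^2/5 + 35^2/4) - 3*15
     = 0.057143 * 801.15 - 45
     = 0.780000.
Step 4: Ties present; correction factor C = 1 - 6/(14^3 - 14) = 0.997802. Corrected H = 0.780000 / 0.997802 = 0.781718.
Step 5: Under H0, H ~ chi^2(2); p-value = 0.676476.
Step 6: alpha = 0.1. fail to reject H0.

H = 0.7817, df = 2, p = 0.676476, fail to reject H0.


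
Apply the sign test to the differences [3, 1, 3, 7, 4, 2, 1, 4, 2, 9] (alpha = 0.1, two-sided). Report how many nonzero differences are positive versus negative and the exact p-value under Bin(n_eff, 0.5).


Step 1: Discard zero differences. Original n = 10; n_eff = number of nonzero differences = 10.
Nonzero differences (with sign): +3, +1, +3, +7, +4, +2, +1, +4, +2, +9
Step 2: Count signs: positive = 10, negative = 0.
Step 3: Under H0: P(positive) = 0.5, so the number of positives S ~ Bin(10, 0.5).
Step 4: Two-sided exact p-value = sum of Bin(10,0.5) probabilities at or below the observed probability = 0.001953.
Step 5: alpha = 0.1. reject H0.

n_eff = 10, pos = 10, neg = 0, p = 0.001953, reject H0.


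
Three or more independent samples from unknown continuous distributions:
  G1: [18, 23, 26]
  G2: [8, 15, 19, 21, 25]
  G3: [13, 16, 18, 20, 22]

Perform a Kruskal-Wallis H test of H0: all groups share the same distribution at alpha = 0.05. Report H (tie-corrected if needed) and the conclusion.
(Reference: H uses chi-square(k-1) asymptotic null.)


Step 1: Combine all N = 13 observations and assign midranks.
sorted (value, group, rank): (8,G2,1), (13,G3,2), (15,G2,3), (16,G3,4), (18,G1,5.5), (18,G3,5.5), (19,G2,7), (20,G3,8), (21,G2,9), (22,G3,10), (23,G1,11), (25,G2,12), (26,G1,13)
Step 2: Sum ranks within each group.
R_1 = 29.5 (n_1 = 3)
R_2 = 32 (n_2 = 5)
R_3 = 29.5 (n_3 = 5)
Step 3: H = 12/(N(N+1)) * sum(R_i^2/n_i) - 3(N+1)
     = 12/(13*14) * (29.5^2/3 + 32^2/5 + 29.5^2/5) - 3*14
     = 0.065934 * 668.933 - 42
     = 2.105495.
Step 4: Ties present; correction factor C = 1 - 6/(13^3 - 13) = 0.997253. Corrected H = 2.105495 / 0.997253 = 2.111295.
Step 5: Under H0, H ~ chi^2(2); p-value = 0.347967.
Step 6: alpha = 0.05. fail to reject H0.

H = 2.1113, df = 2, p = 0.347967, fail to reject H0.


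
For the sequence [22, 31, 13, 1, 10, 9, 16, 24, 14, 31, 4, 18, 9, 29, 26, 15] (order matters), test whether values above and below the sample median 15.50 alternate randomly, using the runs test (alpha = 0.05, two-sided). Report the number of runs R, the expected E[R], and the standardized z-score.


Step 1: Compute median = 15.50; label A = above, B = below.
Labels in order: AABBBBAABABABAAB  (n_A = 8, n_B = 8)
Step 2: Count runs R = 10.
Step 3: Under H0 (random ordering), E[R] = 2*n_A*n_B/(n_A+n_B) + 1 = 2*8*8/16 + 1 = 9.0000.
        Var[R] = 2*n_A*n_B*(2*n_A*n_B - n_A - n_B) / ((n_A+n_B)^2 * (n_A+n_B-1)) = 14336/3840 = 3.7333.
        SD[R] = 1.9322.
Step 4: Continuity-corrected z = (R - 0.5 - E[R]) / SD[R] = (10 - 0.5 - 9.0000) / 1.9322 = 0.2588.
Step 5: Two-sided p-value via normal approximation = 2*(1 - Phi(|z|)) = 0.795809.
Step 6: alpha = 0.05. fail to reject H0.

R = 10, z = 0.2588, p = 0.795809, fail to reject H0.


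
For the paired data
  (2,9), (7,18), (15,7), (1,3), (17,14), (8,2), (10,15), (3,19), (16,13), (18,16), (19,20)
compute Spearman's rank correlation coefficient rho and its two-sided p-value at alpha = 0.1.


Step 1: Rank x and y separately (midranks; no ties here).
rank(x): 2->2, 7->4, 15->7, 1->1, 17->9, 8->5, 10->6, 3->3, 16->8, 18->10, 19->11
rank(y): 9->4, 18->9, 7->3, 3->2, 14->6, 2->1, 15->7, 19->10, 13->5, 16->8, 20->11
Step 2: d_i = R_x(i) - R_y(i); compute d_i^2.
  (2-4)^2=4, (4-9)^2=25, (7-3)^2=16, (1-2)^2=1, (9-6)^2=9, (5-1)^2=16, (6-7)^2=1, (3-10)^2=49, (8-5)^2=9, (10-8)^2=4, (11-11)^2=0
sum(d^2) = 134.
Step 3: rho = 1 - 6*134 / (11*(11^2 - 1)) = 1 - 804/1320 = 0.390909.
Step 4: Under H0, t = rho * sqrt((n-2)/(1-rho^2)) = 1.2741 ~ t(9).
Step 5: Two-sided p-value from the t-distribution with 9 df = 0.234540.
Step 6: alpha = 0.1. fail to reject H0.

rho = 0.3909, p = 0.234540, fail to reject H0 at alpha = 0.1.


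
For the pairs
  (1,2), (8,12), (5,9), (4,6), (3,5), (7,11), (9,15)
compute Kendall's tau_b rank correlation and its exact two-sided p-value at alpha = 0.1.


Step 1: Enumerate the 21 unordered pairs (i,j) with i<j and classify each by sign(x_j-x_i) * sign(y_j-y_i).
  (1,2):dx=+7,dy=+10->C; (1,3):dx=+4,dy=+7->C; (1,4):dx=+3,dy=+4->C; (1,5):dx=+2,dy=+3->C
  (1,6):dx=+6,dy=+9->C; (1,7):dx=+8,dy=+13->C; (2,3):dx=-3,dy=-3->C; (2,4):dx=-4,dy=-6->C
  (2,5):dx=-5,dy=-7->C; (2,6):dx=-1,dy=-1->C; (2,7):dx=+1,dy=+3->C; (3,4):dx=-1,dy=-3->C
  (3,5):dx=-2,dy=-4->C; (3,6):dx=+2,dy=+2->C; (3,7):dx=+4,dy=+6->C; (4,5):dx=-1,dy=-1->C
  (4,6):dx=+3,dy=+5->C; (4,7):dx=+5,dy=+9->C; (5,6):dx=+4,dy=+6->C; (5,7):dx=+6,dy=+10->C
  (6,7):dx=+2,dy=+4->C
Step 2: C = 21, D = 0, total pairs = 21.
Step 3: tau = (C - D)/(n(n-1)/2) = (21 - 0)/21 = 1.000000.
Step 4: Exact two-sided p-value (enumerate n! = 5040 permutations of y under H0): p = 0.000397.
Step 5: alpha = 0.1. reject H0.

tau_b = 1.0000 (C=21, D=0), p = 0.000397, reject H0.


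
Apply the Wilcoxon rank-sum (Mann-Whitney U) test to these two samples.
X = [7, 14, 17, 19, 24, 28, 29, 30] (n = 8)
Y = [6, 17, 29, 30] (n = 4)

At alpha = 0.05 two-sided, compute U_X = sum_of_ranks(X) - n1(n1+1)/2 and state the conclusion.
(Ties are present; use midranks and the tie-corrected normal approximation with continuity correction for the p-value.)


Step 1: Combine and sort all 12 observations; assign midranks.
sorted (value, group): (6,Y), (7,X), (14,X), (17,X), (17,Y), (19,X), (24,X), (28,X), (29,X), (29,Y), (30,X), (30,Y)
ranks: 6->1, 7->2, 14->3, 17->4.5, 17->4.5, 19->6, 24->7, 28->8, 29->9.5, 29->9.5, 30->11.5, 30->11.5
Step 2: Rank sum for X: R1 = 2 + 3 + 4.5 + 6 + 7 + 8 + 9.5 + 11.5 = 51.5.
Step 3: U_X = R1 - n1(n1+1)/2 = 51.5 - 8*9/2 = 51.5 - 36 = 15.5.
       U_Y = n1*n2 - U_X = 32 - 15.5 = 16.5.
Step 4: Ties are present, so use the tie-corrected normal approximation (with continuity correction) for the p-value.
Step 5: p-value = 1.000000; compare to alpha = 0.05. fail to reject H0.

U_X = 15.5, p = 1.000000, fail to reject H0 at alpha = 0.05.


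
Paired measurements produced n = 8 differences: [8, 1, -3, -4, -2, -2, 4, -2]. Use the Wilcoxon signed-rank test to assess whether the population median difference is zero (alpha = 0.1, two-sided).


Step 1: Drop any zero differences (none here) and take |d_i|.
|d| = [8, 1, 3, 4, 2, 2, 4, 2]
Step 2: Midrank |d_i| (ties get averaged ranks).
ranks: |8|->8, |1|->1, |3|->5, |4|->6.5, |2|->3, |2|->3, |4|->6.5, |2|->3
Step 3: Attach original signs; sum ranks with positive sign and with negative sign.
W+ = 8 + 1 + 6.5 = 15.5
W- = 5 + 6.5 + 3 + 3 + 3 = 20.5
(Check: W+ + W- = 36 should equal n(n+1)/2 = 36.)
Step 4: Test statistic W = min(W+, W-) = 15.5.
Step 5: Ties in |d|, so use the tie-corrected normal approximation.
        E[W] = n(n+1)/4 = 8*9/4 = 18.
        Tie groups: |d|=2 (t=3), |d|=4 (t=2); sum(t^3 - t) = 30.
        Var[W] = n(n+1)(2n+1)/24 - sum(t^3-t)/48 = 1224/24 - 30/48 = 50.375.
        z = (W - E[W]) / sqrt(Var[W]) = (15.5 - 18) / 7.0975 = -0.3522.
        Two-sided p = 2*Phi(z) = 0.724662.
Step 6: alpha = 0.1. fail to reject H0.

W+ = 15.5, W- = 20.5, W = min = 15.5, p = 0.724662, fail to reject H0.


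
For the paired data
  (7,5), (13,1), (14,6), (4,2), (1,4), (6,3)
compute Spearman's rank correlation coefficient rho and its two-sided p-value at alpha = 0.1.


Step 1: Rank x and y separately (midranks; no ties here).
rank(x): 7->4, 13->5, 14->6, 4->2, 1->1, 6->3
rank(y): 5->5, 1->1, 6->6, 2->2, 4->4, 3->3
Step 2: d_i = R_x(i) - R_y(i); compute d_i^2.
  (4-5)^2=1, (5-1)^2=16, (6-6)^2=0, (2-2)^2=0, (1-4)^2=9, (3-3)^2=0
sum(d^2) = 26.
Step 3: rho = 1 - 6*26 / (6*(6^2 - 1)) = 1 - 156/210 = 0.257143.
Step 4: Under H0, t = rho * sqrt((n-2)/(1-rho^2)) = 0.5322 ~ t(4).
Step 5: Two-sided p-value from the t-distribution with 4 df = 0.622787.
Step 6: alpha = 0.1. fail to reject H0.

rho = 0.2571, p = 0.622787, fail to reject H0 at alpha = 0.1.


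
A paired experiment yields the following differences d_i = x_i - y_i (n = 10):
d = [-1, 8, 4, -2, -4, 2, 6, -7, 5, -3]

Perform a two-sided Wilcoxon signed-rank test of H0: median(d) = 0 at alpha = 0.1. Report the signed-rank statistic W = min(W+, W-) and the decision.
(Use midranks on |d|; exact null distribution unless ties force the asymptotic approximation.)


Step 1: Drop any zero differences (none here) and take |d_i|.
|d| = [1, 8, 4, 2, 4, 2, 6, 7, 5, 3]
Step 2: Midrank |d_i| (ties get averaged ranks).
ranks: |1|->1, |8|->10, |4|->5.5, |2|->2.5, |4|->5.5, |2|->2.5, |6|->8, |7|->9, |5|->7, |3|->4
Step 3: Attach original signs; sum ranks with positive sign and with negative sign.
W+ = 10 + 5.5 + 2.5 + 8 + 7 = 33
W- = 1 + 2.5 + 5.5 + 9 + 4 = 22
(Check: W+ + W- = 55 should equal n(n+1)/2 = 55.)
Step 4: Test statistic W = min(W+, W-) = 22.
Step 5: Ties in |d|, so use the tie-corrected normal approximation.
        E[W] = n(n+1)/4 = 10*11/4 = 27.5.
        Tie groups: |d|=2 (t=2), |d|=4 (t=2); sum(t^3 - t) = 12.
        Var[W] = n(n+1)(2n+1)/24 - sum(t^3-t)/48 = 2310/24 - 12/48 = 96.
        z = (W - E[W]) / sqrt(Var[W]) = (22 - 27.5) / 9.7980 = -0.5613.
        Two-sided p = 2*Phi(z) = 0.574565.
Step 6: alpha = 0.1. fail to reject H0.

W+ = 33, W- = 22, W = min = 22, p = 0.574565, fail to reject H0.


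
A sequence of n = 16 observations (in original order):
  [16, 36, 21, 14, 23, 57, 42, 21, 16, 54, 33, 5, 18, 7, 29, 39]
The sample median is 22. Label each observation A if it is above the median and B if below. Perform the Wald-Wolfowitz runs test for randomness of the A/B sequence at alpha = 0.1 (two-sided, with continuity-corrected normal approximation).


Step 1: Compute median = 22; label A = above, B = below.
Labels in order: BABBAAABBAABBBAA  (n_A = 8, n_B = 8)
Step 2: Count runs R = 8.
Step 3: Under H0 (random ordering), E[R] = 2*n_A*n_B/(n_A+n_B) + 1 = 2*8*8/16 + 1 = 9.0000.
        Var[R] = 2*n_A*n_B*(2*n_A*n_B - n_A - n_B) / ((n_A+n_B)^2 * (n_A+n_B-1)) = 14336/3840 = 3.7333.
        SD[R] = 1.9322.
Step 4: Continuity-corrected z = (R + 0.5 - E[R]) / SD[R] = (8 + 0.5 - 9.0000) / 1.9322 = -0.2588.
Step 5: Two-sided p-value via normal approximation = 2*(1 - Phi(|z|)) = 0.795809.
Step 6: alpha = 0.1. fail to reject H0.

R = 8, z = -0.2588, p = 0.795809, fail to reject H0.


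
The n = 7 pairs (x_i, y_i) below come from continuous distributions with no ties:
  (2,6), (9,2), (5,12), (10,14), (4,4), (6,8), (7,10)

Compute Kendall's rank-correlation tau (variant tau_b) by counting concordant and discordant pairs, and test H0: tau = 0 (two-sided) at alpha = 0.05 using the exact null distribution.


Step 1: Enumerate the 21 unordered pairs (i,j) with i<j and classify each by sign(x_j-x_i) * sign(y_j-y_i).
  (1,2):dx=+7,dy=-4->D; (1,3):dx=+3,dy=+6->C; (1,4):dx=+8,dy=+8->C; (1,5):dx=+2,dy=-2->D
  (1,6):dx=+4,dy=+2->C; (1,7):dx=+5,dy=+4->C; (2,3):dx=-4,dy=+10->D; (2,4):dx=+1,dy=+12->C
  (2,5):dx=-5,dy=+2->D; (2,6):dx=-3,dy=+6->D; (2,7):dx=-2,dy=+8->D; (3,4):dx=+5,dy=+2->C
  (3,5):dx=-1,dy=-8->C; (3,6):dx=+1,dy=-4->D; (3,7):dx=+2,dy=-2->D; (4,5):dx=-6,dy=-10->C
  (4,6):dx=-4,dy=-6->C; (4,7):dx=-3,dy=-4->C; (5,6):dx=+2,dy=+4->C; (5,7):dx=+3,dy=+6->C
  (6,7):dx=+1,dy=+2->C
Step 2: C = 13, D = 8, total pairs = 21.
Step 3: tau = (C - D)/(n(n-1)/2) = (13 - 8)/21 = 0.238095.
Step 4: Exact two-sided p-value (enumerate n! = 5040 permutations of y under H0): p = 0.561905.
Step 5: alpha = 0.05. fail to reject H0.

tau_b = 0.2381 (C=13, D=8), p = 0.561905, fail to reject H0.


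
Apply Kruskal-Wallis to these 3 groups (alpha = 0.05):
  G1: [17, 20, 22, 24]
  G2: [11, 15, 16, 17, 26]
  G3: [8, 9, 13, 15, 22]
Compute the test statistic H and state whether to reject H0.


Step 1: Combine all N = 14 observations and assign midranks.
sorted (value, group, rank): (8,G3,1), (9,G3,2), (11,G2,3), (13,G3,4), (15,G2,5.5), (15,G3,5.5), (16,G2,7), (17,G1,8.5), (17,G2,8.5), (20,G1,10), (22,G1,11.5), (22,G3,11.5), (24,G1,13), (26,G2,14)
Step 2: Sum ranks within each group.
R_1 = 43 (n_1 = 4)
R_2 = 38 (n_2 = 5)
R_3 = 24 (n_3 = 5)
Step 3: H = 12/(N(N+1)) * sum(R_i^2/n_i) - 3(N+1)
     = 12/(14*15) * (43^2/4 + 38^2/5 + 24^2/5) - 3*15
     = 0.057143 * 866.25 - 45
     = 4.500000.
Step 4: Ties present; correction factor C = 1 - 18/(14^3 - 14) = 0.993407. Corrected H = 4.500000 / 0.993407 = 4.529867.
Step 5: Under H0, H ~ chi^2(2); p-value = 0.103837.
Step 6: alpha = 0.05. fail to reject H0.

H = 4.5299, df = 2, p = 0.103837, fail to reject H0.


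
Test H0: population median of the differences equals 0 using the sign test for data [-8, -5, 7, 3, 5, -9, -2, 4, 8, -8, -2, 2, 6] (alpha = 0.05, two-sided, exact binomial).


Step 1: Discard zero differences. Original n = 13; n_eff = number of nonzero differences = 13.
Nonzero differences (with sign): -8, -5, +7, +3, +5, -9, -2, +4, +8, -8, -2, +2, +6
Step 2: Count signs: positive = 7, negative = 6.
Step 3: Under H0: P(positive) = 0.5, so the number of positives S ~ Bin(13, 0.5).
Step 4: Two-sided exact p-value = sum of Bin(13,0.5) probabilities at or below the observed probability = 1.000000.
Step 5: alpha = 0.05. fail to reject H0.

n_eff = 13, pos = 7, neg = 6, p = 1.000000, fail to reject H0.


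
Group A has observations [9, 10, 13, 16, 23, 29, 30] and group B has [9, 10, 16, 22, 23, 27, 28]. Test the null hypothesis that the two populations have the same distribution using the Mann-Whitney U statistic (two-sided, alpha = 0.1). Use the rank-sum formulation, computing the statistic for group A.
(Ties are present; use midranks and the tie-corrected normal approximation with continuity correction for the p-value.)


Step 1: Combine and sort all 14 observations; assign midranks.
sorted (value, group): (9,X), (9,Y), (10,X), (10,Y), (13,X), (16,X), (16,Y), (22,Y), (23,X), (23,Y), (27,Y), (28,Y), (29,X), (30,X)
ranks: 9->1.5, 9->1.5, 10->3.5, 10->3.5, 13->5, 16->6.5, 16->6.5, 22->8, 23->9.5, 23->9.5, 27->11, 28->12, 29->13, 30->14
Step 2: Rank sum for X: R1 = 1.5 + 3.5 + 5 + 6.5 + 9.5 + 13 + 14 = 53.
Step 3: U_X = R1 - n1(n1+1)/2 = 53 - 7*8/2 = 53 - 28 = 25.
       U_Y = n1*n2 - U_X = 49 - 25 = 24.
Step 4: Ties are present, so use the tie-corrected normal approximation (with continuity correction) for the p-value.
Step 5: p-value = 1.000000; compare to alpha = 0.1. fail to reject H0.

U_X = 25, p = 1.000000, fail to reject H0 at alpha = 0.1.


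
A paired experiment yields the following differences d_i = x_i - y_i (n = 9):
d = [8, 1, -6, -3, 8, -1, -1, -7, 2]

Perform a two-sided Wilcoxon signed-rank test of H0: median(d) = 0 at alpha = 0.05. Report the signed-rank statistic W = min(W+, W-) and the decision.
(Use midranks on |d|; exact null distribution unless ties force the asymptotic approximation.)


Step 1: Drop any zero differences (none here) and take |d_i|.
|d| = [8, 1, 6, 3, 8, 1, 1, 7, 2]
Step 2: Midrank |d_i| (ties get averaged ranks).
ranks: |8|->8.5, |1|->2, |6|->6, |3|->5, |8|->8.5, |1|->2, |1|->2, |7|->7, |2|->4
Step 3: Attach original signs; sum ranks with positive sign and with negative sign.
W+ = 8.5 + 2 + 8.5 + 4 = 23
W- = 6 + 5 + 2 + 2 + 7 = 22
(Check: W+ + W- = 45 should equal n(n+1)/2 = 45.)
Step 4: Test statistic W = min(W+, W-) = 22.
Step 5: Ties in |d|, so use the tie-corrected normal approximation.
        E[W] = n(n+1)/4 = 9*10/4 = 22.5.
        Tie groups: |d|=1 (t=3), |d|=8 (t=2); sum(t^3 - t) = 30.
        Var[W] = n(n+1)(2n+1)/24 - sum(t^3-t)/48 = 1710/24 - 30/48 = 70.625.
        z = (W - E[W]) / sqrt(Var[W]) = (22 - 22.5) / 8.4039 = -0.0595.
        Two-sided p = 2*Phi(z) = 0.952557.
Step 6: alpha = 0.05. fail to reject H0.

W+ = 23, W- = 22, W = min = 22, p = 0.952557, fail to reject H0.


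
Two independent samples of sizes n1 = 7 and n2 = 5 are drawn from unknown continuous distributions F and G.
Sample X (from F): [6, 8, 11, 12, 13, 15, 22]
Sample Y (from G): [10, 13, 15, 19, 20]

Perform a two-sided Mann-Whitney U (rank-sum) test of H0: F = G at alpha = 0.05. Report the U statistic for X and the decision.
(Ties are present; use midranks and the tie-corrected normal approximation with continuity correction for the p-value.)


Step 1: Combine and sort all 12 observations; assign midranks.
sorted (value, group): (6,X), (8,X), (10,Y), (11,X), (12,X), (13,X), (13,Y), (15,X), (15,Y), (19,Y), (20,Y), (22,X)
ranks: 6->1, 8->2, 10->3, 11->4, 12->5, 13->6.5, 13->6.5, 15->8.5, 15->8.5, 19->10, 20->11, 22->12
Step 2: Rank sum for X: R1 = 1 + 2 + 4 + 5 + 6.5 + 8.5 + 12 = 39.
Step 3: U_X = R1 - n1(n1+1)/2 = 39 - 7*8/2 = 39 - 28 = 11.
       U_Y = n1*n2 - U_X = 35 - 11 = 24.
Step 4: Ties are present, so use the tie-corrected normal approximation (with continuity correction) for the p-value.
Step 5: p-value = 0.328162; compare to alpha = 0.05. fail to reject H0.

U_X = 11, p = 0.328162, fail to reject H0 at alpha = 0.05.


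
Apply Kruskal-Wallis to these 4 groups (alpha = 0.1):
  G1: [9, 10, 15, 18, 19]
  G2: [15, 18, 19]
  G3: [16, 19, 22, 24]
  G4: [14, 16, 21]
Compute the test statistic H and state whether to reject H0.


Step 1: Combine all N = 15 observations and assign midranks.
sorted (value, group, rank): (9,G1,1), (10,G1,2), (14,G4,3), (15,G1,4.5), (15,G2,4.5), (16,G3,6.5), (16,G4,6.5), (18,G1,8.5), (18,G2,8.5), (19,G1,11), (19,G2,11), (19,G3,11), (21,G4,13), (22,G3,14), (24,G3,15)
Step 2: Sum ranks within each group.
R_1 = 27 (n_1 = 5)
R_2 = 24 (n_2 = 3)
R_3 = 46.5 (n_3 = 4)
R_4 = 22.5 (n_4 = 3)
Step 3: H = 12/(N(N+1)) * sum(R_i^2/n_i) - 3(N+1)
     = 12/(15*16) * (27^2/5 + 24^2/3 + 46.5^2/4 + 22.5^2/3) - 3*16
     = 0.050000 * 1047.11 - 48
     = 4.355625.
Step 4: Ties present; correction factor C = 1 - 42/(15^3 - 15) = 0.987500. Corrected H = 4.355625 / 0.987500 = 4.410759.
Step 5: Under H0, H ~ chi^2(3); p-value = 0.220390.
Step 6: alpha = 0.1. fail to reject H0.

H = 4.4108, df = 3, p = 0.220390, fail to reject H0.


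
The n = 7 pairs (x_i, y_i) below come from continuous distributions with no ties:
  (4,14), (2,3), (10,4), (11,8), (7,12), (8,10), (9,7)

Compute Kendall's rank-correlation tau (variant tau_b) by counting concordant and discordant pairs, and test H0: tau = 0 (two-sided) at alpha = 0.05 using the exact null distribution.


Step 1: Enumerate the 21 unordered pairs (i,j) with i<j and classify each by sign(x_j-x_i) * sign(y_j-y_i).
  (1,2):dx=-2,dy=-11->C; (1,3):dx=+6,dy=-10->D; (1,4):dx=+7,dy=-6->D; (1,5):dx=+3,dy=-2->D
  (1,6):dx=+4,dy=-4->D; (1,7):dx=+5,dy=-7->D; (2,3):dx=+8,dy=+1->C; (2,4):dx=+9,dy=+5->C
  (2,5):dx=+5,dy=+9->C; (2,6):dx=+6,dy=+7->C; (2,7):dx=+7,dy=+4->C; (3,4):dx=+1,dy=+4->C
  (3,5):dx=-3,dy=+8->D; (3,6):dx=-2,dy=+6->D; (3,7):dx=-1,dy=+3->D; (4,5):dx=-4,dy=+4->D
  (4,6):dx=-3,dy=+2->D; (4,7):dx=-2,dy=-1->C; (5,6):dx=+1,dy=-2->D; (5,7):dx=+2,dy=-5->D
  (6,7):dx=+1,dy=-3->D
Step 2: C = 8, D = 13, total pairs = 21.
Step 3: tau = (C - D)/(n(n-1)/2) = (8 - 13)/21 = -0.238095.
Step 4: Exact two-sided p-value (enumerate n! = 5040 permutations of y under H0): p = 0.561905.
Step 5: alpha = 0.05. fail to reject H0.

tau_b = -0.2381 (C=8, D=13), p = 0.561905, fail to reject H0.


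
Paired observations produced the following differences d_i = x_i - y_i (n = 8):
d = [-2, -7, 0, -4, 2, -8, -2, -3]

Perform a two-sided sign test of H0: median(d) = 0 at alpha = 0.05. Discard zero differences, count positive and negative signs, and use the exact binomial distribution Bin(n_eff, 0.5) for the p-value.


Step 1: Discard zero differences. Original n = 8; n_eff = number of nonzero differences = 7.
Nonzero differences (with sign): -2, -7, -4, +2, -8, -2, -3
Step 2: Count signs: positive = 1, negative = 6.
Step 3: Under H0: P(positive) = 0.5, so the number of positives S ~ Bin(7, 0.5).
Step 4: Two-sided exact p-value = sum of Bin(7,0.5) probabilities at or below the observed probability = 0.125000.
Step 5: alpha = 0.05. fail to reject H0.

n_eff = 7, pos = 1, neg = 6, p = 0.125000, fail to reject H0.


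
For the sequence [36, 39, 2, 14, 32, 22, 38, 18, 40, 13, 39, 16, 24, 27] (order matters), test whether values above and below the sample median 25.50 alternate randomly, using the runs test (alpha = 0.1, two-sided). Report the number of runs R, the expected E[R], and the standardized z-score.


Step 1: Compute median = 25.50; label A = above, B = below.
Labels in order: AABBABABABABBA  (n_A = 7, n_B = 7)
Step 2: Count runs R = 11.
Step 3: Under H0 (random ordering), E[R] = 2*n_A*n_B/(n_A+n_B) + 1 = 2*7*7/14 + 1 = 8.0000.
        Var[R] = 2*n_A*n_B*(2*n_A*n_B - n_A - n_B) / ((n_A+n_B)^2 * (n_A+n_B-1)) = 8232/2548 = 3.2308.
        SD[R] = 1.7974.
Step 4: Continuity-corrected z = (R - 0.5 - E[R]) / SD[R] = (11 - 0.5 - 8.0000) / 1.7974 = 1.3909.
Step 5: Two-sided p-value via normal approximation = 2*(1 - Phi(|z|)) = 0.164264.
Step 6: alpha = 0.1. fail to reject H0.

R = 11, z = 1.3909, p = 0.164264, fail to reject H0.
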